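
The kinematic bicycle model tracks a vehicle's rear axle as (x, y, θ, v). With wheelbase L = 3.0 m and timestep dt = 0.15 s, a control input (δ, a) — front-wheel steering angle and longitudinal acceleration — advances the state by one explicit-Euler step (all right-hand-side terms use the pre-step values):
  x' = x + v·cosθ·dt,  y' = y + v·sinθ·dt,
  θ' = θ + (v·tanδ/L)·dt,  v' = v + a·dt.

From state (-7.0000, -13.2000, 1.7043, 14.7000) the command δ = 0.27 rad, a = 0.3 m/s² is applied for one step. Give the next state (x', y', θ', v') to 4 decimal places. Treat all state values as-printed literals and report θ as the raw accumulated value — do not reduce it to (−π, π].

x' = -7.0000 + 14.7000·cos(1.7043)·0.15 = -7.2935
y' = -13.2000 + 14.7000·sin(1.7043)·0.15 = -11.0146
θ' = 1.7043 + (14.7000/3.0)·tan(0.27)·0.15 = 1.9077
v' = 14.7000 + 0.3000·0.15 = 14.7450

(-7.2935, -11.0146, 1.9077, 14.7450)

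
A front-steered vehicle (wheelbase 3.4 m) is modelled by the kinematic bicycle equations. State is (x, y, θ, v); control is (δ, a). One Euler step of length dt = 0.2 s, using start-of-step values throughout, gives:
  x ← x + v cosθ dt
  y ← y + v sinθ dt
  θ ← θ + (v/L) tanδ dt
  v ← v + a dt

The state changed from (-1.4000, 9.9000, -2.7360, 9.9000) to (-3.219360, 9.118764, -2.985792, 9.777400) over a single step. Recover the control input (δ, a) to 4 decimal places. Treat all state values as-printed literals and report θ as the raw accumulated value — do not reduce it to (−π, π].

a = (v'−v)/dt = (-0.122600)/0.2 = -0.6130
Δθ = θ'−θ = -0.249792;  (v·dt/L) = 9.9000·0.2/3.4 = 0.582353
tan δ = Δθ·L/(v·dt) = -0.428936  →  δ = -0.4052

δ = -0.4052, a = -0.6130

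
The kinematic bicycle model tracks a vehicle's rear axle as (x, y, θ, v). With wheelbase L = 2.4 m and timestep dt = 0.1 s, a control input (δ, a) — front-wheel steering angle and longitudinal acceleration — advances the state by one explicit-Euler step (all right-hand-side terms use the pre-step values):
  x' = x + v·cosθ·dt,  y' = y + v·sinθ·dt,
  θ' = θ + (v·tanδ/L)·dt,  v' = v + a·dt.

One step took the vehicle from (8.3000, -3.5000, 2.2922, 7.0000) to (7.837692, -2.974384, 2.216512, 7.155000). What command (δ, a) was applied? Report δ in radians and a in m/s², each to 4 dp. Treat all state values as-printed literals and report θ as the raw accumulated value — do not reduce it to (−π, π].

δ = -0.2539, a = 1.5500

a = (v'−v)/dt = (0.155000)/0.1 = 1.5500
Δθ = θ'−θ = -0.075688;  (v·dt/L) = 7.0000·0.1/2.4 = 0.291667
tan δ = Δθ·L/(v·dt) = -0.259502  →  δ = -0.2539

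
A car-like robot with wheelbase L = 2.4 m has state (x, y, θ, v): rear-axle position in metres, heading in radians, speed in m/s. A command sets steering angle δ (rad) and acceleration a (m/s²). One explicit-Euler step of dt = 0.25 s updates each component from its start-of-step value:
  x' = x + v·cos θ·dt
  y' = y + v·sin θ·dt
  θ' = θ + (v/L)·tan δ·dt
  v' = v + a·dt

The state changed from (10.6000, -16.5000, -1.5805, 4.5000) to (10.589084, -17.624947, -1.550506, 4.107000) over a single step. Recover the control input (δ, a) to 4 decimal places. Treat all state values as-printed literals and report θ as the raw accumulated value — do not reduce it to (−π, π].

a = (v'−v)/dt = (-0.393000)/0.25 = -1.5720
Δθ = θ'−θ = 0.029994;  (v·dt/L) = 4.5000·0.25/2.4 = 0.468750
tan δ = Δθ·L/(v·dt) = 0.063987  →  δ = 0.0639

δ = 0.0639, a = -1.5720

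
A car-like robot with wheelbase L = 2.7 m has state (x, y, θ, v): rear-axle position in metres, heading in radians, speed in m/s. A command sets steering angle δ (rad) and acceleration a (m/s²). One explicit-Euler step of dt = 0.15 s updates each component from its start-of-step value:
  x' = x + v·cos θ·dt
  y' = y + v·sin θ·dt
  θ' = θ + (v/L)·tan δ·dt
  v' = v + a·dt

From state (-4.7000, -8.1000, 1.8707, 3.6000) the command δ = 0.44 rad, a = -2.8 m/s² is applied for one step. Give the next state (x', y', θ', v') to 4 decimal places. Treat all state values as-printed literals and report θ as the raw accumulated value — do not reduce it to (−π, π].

(-4.8595, -7.5841, 1.9649, 3.1800)

x' = -4.7000 + 3.6000·cos(1.8707)·0.15 = -4.8595
y' = -8.1000 + 3.6000·sin(1.8707)·0.15 = -7.5841
θ' = 1.8707 + (3.6000/2.7)·tan(0.44)·0.15 = 1.9649
v' = 3.6000 − 2.8000·0.15 = 3.1800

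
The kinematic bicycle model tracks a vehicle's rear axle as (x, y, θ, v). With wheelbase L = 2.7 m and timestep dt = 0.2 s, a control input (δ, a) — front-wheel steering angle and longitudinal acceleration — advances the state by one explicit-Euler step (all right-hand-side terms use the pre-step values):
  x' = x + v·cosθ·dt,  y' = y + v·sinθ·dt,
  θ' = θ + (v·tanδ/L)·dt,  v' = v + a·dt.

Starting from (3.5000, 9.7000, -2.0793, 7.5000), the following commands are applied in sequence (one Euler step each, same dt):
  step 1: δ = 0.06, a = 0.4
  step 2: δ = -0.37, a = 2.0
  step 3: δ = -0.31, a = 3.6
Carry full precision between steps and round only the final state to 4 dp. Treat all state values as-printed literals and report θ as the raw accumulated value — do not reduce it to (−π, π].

after step 1 (δ=0.06, a=0.4): (2.769694, 8.389789, -2.045927, 7.580000)
after step 2 (δ=-0.37, a=2.0): (2.076193, 7.041712, -2.263705, 7.980000)
after step 3 (δ=-0.31, a=3.6): (1.056704, 5.813763, -2.453054, 8.700000)

(1.0567, 5.8138, -2.4531, 8.7000)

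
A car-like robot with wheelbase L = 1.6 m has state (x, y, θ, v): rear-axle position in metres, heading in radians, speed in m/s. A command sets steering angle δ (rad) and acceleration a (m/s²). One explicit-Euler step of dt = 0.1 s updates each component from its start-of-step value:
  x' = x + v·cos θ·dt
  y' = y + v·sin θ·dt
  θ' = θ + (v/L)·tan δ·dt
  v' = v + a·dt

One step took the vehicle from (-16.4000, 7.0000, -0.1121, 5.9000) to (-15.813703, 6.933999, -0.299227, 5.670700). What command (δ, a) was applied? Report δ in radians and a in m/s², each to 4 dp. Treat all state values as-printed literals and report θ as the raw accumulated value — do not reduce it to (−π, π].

a = (v'−v)/dt = (-0.229300)/0.1 = -2.2930
Δθ = θ'−θ = -0.187127;  (v·dt/L) = 5.9000·0.1/1.6 = 0.368750
tan δ = Δθ·L/(v·dt) = -0.507463  →  δ = -0.4696

δ = -0.4696, a = -2.2930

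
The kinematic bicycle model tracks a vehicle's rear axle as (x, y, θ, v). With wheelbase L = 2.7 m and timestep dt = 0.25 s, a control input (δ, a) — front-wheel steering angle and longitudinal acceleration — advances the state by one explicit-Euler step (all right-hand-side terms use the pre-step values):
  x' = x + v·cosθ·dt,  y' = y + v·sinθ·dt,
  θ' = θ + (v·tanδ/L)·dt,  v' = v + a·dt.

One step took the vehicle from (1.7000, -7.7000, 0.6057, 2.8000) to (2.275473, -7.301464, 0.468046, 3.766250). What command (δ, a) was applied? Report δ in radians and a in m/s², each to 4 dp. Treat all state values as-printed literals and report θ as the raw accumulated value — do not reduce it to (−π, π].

a = (v'−v)/dt = (0.966250)/0.25 = 3.8650
Δθ = θ'−θ = -0.137654;  (v·dt/L) = 2.8000·0.25/2.7 = 0.259259
tan δ = Δθ·L/(v·dt) = -0.530951  →  δ = -0.4881

δ = -0.4881, a = 3.8650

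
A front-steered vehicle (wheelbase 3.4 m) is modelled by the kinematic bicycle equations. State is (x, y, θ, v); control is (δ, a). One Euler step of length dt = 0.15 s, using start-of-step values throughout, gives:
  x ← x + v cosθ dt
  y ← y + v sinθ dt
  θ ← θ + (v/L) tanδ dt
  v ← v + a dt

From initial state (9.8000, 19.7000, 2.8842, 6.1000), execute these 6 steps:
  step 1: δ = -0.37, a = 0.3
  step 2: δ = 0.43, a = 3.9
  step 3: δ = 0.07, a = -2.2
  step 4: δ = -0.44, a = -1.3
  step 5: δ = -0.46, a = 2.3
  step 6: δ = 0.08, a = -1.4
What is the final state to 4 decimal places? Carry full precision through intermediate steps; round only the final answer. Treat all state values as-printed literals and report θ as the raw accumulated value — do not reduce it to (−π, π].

(4.3907, 21.4799, 2.6796, 6.3400)

after step 1 (δ=-0.37, a=0.3): (8.915143, 19.932922, 2.779819, 6.145000)
after step 2 (δ=0.43, a=3.9): (8.053057, 20.259161, 2.904153, 6.730000)
after step 3 (δ=0.07, a=-2.2): (7.071880, 20.496610, 2.924971, 6.400000)
after step 4 (δ=-0.44, a=-1.3): (6.134317, 20.702945, 2.792044, 6.205000)
after step 5 (δ=-0.46, a=2.3): (5.259851, 21.021702, 2.656415, 6.550000)
after step 6 (δ=0.08, a=-1.4): (4.390740, 21.479906, 2.679582, 6.340000)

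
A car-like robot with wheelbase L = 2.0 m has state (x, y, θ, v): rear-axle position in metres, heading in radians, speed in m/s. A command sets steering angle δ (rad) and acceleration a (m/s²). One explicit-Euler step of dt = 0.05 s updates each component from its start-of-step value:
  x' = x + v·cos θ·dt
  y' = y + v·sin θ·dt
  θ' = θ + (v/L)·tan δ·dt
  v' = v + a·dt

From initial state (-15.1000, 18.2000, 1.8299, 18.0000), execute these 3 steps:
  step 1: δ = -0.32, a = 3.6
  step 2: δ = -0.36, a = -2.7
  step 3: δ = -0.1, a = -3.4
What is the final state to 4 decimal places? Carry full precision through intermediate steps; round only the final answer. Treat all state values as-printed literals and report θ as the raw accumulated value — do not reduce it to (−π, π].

after step 1 (δ=-0.32, a=3.6): (-15.330593, 19.069958, 1.680775, 18.180000)
after step 2 (δ=-0.36, a=-2.7): (-15.430362, 19.973466, 1.509700, 18.045000)
after step 3 (δ=-0.1, a=-3.4): (-15.375272, 20.874033, 1.464436, 17.875000)

(-15.3753, 20.8740, 1.4644, 17.8750)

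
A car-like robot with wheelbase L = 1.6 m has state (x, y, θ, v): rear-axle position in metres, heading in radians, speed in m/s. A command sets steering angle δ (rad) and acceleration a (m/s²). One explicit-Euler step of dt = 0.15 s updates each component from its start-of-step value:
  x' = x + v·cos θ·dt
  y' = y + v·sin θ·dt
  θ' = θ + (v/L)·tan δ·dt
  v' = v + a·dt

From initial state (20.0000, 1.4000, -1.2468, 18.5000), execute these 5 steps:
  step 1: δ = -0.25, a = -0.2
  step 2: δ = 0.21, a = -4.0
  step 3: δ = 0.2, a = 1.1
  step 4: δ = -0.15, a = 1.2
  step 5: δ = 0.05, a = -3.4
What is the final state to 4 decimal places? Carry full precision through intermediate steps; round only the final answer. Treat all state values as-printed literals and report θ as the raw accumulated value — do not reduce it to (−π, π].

(23.6197, -11.4078, -1.1511, 17.7050)

after step 1 (δ=-0.25, a=-0.2): (20.883442, -1.230619, -1.689659, 18.470000)
after step 2 (δ=0.21, a=-4.0): (20.554909, -3.981571, -1.320589, 17.870000)
after step 3 (δ=0.2, a=1.1): (21.218613, -6.578603, -0.980987, 18.035000)
after step 4 (δ=-0.15, a=1.2): (22.723281, -8.826791, -1.236523, 18.215000)
after step 5 (δ=0.05, a=-3.4): (23.619685, -11.407809, -1.151069, 17.705000)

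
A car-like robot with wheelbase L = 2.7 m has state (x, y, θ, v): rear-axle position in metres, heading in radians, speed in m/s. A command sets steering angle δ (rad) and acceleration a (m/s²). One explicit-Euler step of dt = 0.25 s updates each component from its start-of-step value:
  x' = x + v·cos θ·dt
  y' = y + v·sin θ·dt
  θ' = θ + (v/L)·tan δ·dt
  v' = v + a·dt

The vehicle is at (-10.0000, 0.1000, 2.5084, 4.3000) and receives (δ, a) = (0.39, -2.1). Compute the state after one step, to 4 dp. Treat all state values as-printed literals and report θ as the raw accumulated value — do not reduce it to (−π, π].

x' = -10.0000 + 4.3000·cos(2.5084)·0.25 = -10.8666
y' = 0.1000 + 4.3000·sin(2.5084)·0.25 = 0.7361
θ' = 2.5084 + (4.3000/2.7)·tan(0.39)·0.25 = 2.6721
v' = 4.3000 − 2.1000·0.25 = 3.7750

(-10.8666, 0.7361, 2.6721, 3.7750)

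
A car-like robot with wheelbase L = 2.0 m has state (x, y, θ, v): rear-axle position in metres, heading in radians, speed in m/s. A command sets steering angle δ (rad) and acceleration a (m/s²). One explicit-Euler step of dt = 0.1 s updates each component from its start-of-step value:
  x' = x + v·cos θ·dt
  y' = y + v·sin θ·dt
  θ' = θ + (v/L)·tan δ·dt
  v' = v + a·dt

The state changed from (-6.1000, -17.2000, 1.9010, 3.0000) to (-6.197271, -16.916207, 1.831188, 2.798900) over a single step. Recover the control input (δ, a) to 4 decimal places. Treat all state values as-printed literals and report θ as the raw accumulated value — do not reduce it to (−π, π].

a = (v'−v)/dt = (-0.201100)/0.1 = -2.0110
Δθ = θ'−θ = -0.069812;  (v·dt/L) = 3.0000·0.1/2.0 = 0.150000
tan δ = Δθ·L/(v·dt) = -0.465413  →  δ = -0.4356

δ = -0.4356, a = -2.0110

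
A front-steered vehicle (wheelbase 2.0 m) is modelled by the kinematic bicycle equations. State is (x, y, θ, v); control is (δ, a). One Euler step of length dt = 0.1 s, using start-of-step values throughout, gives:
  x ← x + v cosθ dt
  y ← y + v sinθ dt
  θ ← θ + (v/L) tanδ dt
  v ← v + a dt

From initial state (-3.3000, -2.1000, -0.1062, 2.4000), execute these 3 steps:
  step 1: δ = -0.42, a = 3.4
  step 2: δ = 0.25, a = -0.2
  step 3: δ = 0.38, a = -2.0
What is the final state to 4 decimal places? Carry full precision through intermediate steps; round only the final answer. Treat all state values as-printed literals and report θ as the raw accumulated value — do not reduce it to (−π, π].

after step 1 (δ=-0.42, a=3.4): (-3.061352, -2.125440, -0.159789, 2.740000)
after step 2 (δ=0.25, a=-0.2): (-2.790843, -2.169036, -0.124807, 2.720000)
after step 3 (δ=0.38, a=-2.0): (-2.520958, -2.202896, -0.070487, 2.520000)

(-2.5210, -2.2029, -0.0705, 2.5200)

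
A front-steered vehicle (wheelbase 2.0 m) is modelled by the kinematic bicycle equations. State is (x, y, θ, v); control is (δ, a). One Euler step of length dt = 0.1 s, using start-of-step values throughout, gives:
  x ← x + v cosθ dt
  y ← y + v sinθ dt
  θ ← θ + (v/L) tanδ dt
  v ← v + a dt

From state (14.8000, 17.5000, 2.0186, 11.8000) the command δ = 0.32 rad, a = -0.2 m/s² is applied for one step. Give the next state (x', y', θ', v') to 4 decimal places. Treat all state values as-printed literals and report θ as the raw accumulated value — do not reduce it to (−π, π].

(14.2891, 18.5637, 2.2141, 11.7800)

x' = 14.8000 + 11.8000·cos(2.0186)·0.1 = 14.2891
y' = 17.5000 + 11.8000·sin(2.0186)·0.1 = 18.5637
θ' = 2.0186 + (11.8000/2.0)·tan(0.32)·0.1 = 2.2141
v' = 11.8000 − 0.2000·0.1 = 11.7800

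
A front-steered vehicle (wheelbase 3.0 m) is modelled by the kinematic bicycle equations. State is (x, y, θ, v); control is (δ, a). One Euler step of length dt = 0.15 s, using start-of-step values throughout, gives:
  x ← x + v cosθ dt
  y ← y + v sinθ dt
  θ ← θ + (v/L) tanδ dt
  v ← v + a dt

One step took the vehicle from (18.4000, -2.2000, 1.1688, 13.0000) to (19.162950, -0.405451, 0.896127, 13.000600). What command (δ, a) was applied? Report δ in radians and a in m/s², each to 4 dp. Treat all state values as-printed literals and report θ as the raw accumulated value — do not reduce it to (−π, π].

a = (v'−v)/dt = (0.000600)/0.15 = 0.0040
Δθ = θ'−θ = -0.272673;  (v·dt/L) = 13.0000·0.15/3.0 = 0.650000
tan δ = Δθ·L/(v·dt) = -0.419497  →  δ = -0.3972

δ = -0.3972, a = 0.0040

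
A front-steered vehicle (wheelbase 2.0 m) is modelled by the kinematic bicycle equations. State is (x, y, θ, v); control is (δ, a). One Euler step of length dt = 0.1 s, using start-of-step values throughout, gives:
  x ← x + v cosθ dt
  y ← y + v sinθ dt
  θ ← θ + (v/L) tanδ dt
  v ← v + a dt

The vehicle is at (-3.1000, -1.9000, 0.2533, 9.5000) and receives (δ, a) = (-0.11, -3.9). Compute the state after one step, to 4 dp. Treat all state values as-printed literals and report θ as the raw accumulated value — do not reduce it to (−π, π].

(-2.1803, -1.6619, 0.2008, 9.1100)

x' = -3.1000 + 9.5000·cos(0.2533)·0.1 = -2.1803
y' = -1.9000 + 9.5000·sin(0.2533)·0.1 = -1.6619
θ' = 0.2533 + (9.5000/2.0)·tan(-0.11)·0.1 = 0.2008
v' = 9.5000 − 3.9000·0.1 = 9.1100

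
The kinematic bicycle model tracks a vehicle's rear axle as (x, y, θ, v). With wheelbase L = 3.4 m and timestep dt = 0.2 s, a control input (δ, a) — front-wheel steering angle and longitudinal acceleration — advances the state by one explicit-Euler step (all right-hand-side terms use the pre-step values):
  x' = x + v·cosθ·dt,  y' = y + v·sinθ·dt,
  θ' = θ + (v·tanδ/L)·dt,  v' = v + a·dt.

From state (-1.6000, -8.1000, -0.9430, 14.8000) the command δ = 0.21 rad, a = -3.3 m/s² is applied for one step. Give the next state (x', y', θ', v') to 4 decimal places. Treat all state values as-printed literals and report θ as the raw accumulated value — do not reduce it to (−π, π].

(0.1386, -10.4956, -0.7574, 14.1400)

x' = -1.6000 + 14.8000·cos(-0.9430)·0.2 = 0.1386
y' = -8.1000 + 14.8000·sin(-0.9430)·0.2 = -10.4956
θ' = -0.9430 + (14.8000/3.4)·tan(0.21)·0.2 = -0.7574
v' = 14.8000 − 3.3000·0.2 = 14.1400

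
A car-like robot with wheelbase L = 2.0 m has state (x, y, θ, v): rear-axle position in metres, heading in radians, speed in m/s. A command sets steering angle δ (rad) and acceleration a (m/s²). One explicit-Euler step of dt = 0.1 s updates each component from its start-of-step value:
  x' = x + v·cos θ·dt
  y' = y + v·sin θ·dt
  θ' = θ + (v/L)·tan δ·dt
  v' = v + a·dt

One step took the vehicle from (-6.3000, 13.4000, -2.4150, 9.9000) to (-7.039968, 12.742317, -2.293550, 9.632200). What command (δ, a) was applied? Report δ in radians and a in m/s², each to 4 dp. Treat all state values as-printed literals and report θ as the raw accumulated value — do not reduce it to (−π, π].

δ = 0.2406, a = -2.6780

a = (v'−v)/dt = (-0.267800)/0.1 = -2.6780
Δθ = θ'−θ = 0.121450;  (v·dt/L) = 9.9000·0.1/2.0 = 0.495000
tan δ = Δθ·L/(v·dt) = 0.245354  →  δ = 0.2406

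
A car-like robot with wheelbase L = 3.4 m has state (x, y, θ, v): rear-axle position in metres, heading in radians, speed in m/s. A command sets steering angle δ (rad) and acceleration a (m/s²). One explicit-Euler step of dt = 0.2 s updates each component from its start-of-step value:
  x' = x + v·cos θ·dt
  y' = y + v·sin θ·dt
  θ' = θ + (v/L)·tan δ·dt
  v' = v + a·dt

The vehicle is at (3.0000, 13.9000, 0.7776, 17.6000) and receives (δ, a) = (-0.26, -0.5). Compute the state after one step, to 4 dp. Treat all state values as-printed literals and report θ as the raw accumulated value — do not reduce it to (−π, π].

(5.5083, 16.3695, 0.5022, 17.5000)

x' = 3.0000 + 17.6000·cos(0.7776)·0.2 = 5.5083
y' = 13.9000 + 17.6000·sin(0.7776)·0.2 = 16.3695
θ' = 0.7776 + (17.6000/3.4)·tan(-0.26)·0.2 = 0.5022
v' = 17.6000 − 0.5000·0.2 = 17.5000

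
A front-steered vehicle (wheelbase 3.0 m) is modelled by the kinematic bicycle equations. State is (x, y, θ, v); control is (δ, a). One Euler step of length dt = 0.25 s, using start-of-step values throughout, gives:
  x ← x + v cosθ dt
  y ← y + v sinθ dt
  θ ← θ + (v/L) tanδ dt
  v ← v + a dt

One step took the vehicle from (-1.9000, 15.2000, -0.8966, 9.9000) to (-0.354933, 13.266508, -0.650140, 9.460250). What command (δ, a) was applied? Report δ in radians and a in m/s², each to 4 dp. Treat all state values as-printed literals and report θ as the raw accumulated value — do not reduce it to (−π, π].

δ = 0.2903, a = -1.7590

a = (v'−v)/dt = (-0.439750)/0.25 = -1.7590
Δθ = θ'−θ = 0.246460;  (v·dt/L) = 9.9000·0.25/3.0 = 0.825000
tan δ = Δθ·L/(v·dt) = 0.298739  →  δ = 0.2903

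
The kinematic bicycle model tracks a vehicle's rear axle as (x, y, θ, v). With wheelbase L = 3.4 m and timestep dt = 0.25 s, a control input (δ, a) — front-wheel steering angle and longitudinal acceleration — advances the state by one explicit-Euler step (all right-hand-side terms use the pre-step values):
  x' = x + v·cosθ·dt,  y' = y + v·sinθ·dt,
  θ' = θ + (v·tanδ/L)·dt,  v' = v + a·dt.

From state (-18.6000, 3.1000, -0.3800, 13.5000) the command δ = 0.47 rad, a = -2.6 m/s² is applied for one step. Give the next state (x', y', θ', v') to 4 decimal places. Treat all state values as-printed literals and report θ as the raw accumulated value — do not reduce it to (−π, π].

(-15.4658, 1.8481, 0.1242, 12.8500)

x' = -18.6000 + 13.5000·cos(-0.3800)·0.25 = -15.4658
y' = 3.1000 + 13.5000·sin(-0.3800)·0.25 = 1.8481
θ' = -0.3800 + (13.5000/3.4)·tan(0.47)·0.25 = 0.1242
v' = 13.5000 − 2.6000·0.25 = 12.8500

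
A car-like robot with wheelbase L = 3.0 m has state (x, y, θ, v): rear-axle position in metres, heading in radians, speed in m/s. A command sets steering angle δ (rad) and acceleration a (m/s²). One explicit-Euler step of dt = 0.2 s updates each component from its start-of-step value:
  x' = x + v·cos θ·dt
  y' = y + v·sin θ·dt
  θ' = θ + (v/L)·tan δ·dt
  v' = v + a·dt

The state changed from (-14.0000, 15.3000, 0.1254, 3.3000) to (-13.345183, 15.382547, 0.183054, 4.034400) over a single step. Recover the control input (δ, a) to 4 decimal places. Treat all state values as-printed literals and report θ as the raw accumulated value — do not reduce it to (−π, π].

a = (v'−v)/dt = (0.734400)/0.2 = 3.6720
Δθ = θ'−θ = 0.057654;  (v·dt/L) = 3.3000·0.2/3.0 = 0.220000
tan δ = Δθ·L/(v·dt) = 0.262064  →  δ = 0.2563

δ = 0.2563, a = 3.6720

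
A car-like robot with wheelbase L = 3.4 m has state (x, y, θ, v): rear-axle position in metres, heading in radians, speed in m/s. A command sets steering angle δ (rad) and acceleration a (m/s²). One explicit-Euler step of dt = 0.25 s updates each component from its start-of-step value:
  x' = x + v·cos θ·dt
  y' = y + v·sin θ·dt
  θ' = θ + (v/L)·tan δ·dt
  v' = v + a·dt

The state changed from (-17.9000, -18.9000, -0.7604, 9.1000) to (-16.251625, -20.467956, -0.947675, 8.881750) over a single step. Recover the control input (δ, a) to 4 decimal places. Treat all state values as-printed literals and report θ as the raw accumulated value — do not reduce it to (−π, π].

a = (v'−v)/dt = (-0.218250)/0.25 = -0.8730
Δθ = θ'−θ = -0.187275;  (v·dt/L) = 9.1000·0.25/3.4 = 0.669118
tan δ = Δθ·L/(v·dt) = -0.279884  →  δ = -0.2729

δ = -0.2729, a = -0.8730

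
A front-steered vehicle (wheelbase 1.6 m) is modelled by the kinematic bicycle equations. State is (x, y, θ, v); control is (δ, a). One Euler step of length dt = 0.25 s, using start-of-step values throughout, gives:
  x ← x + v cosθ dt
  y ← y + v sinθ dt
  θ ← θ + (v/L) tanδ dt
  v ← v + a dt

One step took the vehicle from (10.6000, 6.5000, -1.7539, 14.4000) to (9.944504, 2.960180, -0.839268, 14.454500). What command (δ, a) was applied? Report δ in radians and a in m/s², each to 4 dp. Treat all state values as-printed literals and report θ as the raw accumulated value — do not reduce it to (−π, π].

δ = 0.3861, a = 0.2180

a = (v'−v)/dt = (0.054500)/0.25 = 0.2180
Δθ = θ'−θ = 0.914632;  (v·dt/L) = 14.4000·0.25/1.6 = 2.250000
tan δ = Δθ·L/(v·dt) = 0.406503  →  δ = 0.3861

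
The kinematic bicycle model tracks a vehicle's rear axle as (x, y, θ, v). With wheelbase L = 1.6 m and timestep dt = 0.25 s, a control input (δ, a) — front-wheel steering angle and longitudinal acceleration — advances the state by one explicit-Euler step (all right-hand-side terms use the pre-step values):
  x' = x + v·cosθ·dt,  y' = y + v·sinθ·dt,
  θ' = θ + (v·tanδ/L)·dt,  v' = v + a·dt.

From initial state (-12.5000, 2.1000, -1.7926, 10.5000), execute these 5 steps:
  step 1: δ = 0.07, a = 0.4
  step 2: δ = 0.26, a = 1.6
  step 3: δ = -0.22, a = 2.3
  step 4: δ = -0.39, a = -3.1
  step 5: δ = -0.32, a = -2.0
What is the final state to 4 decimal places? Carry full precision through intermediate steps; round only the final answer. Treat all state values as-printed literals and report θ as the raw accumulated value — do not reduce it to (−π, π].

after step 1 (δ=0.07, a=0.4): (-13.077472, -0.460693, -1.677568, 10.600000)
after step 2 (δ=0.26, a=1.6): (-13.359881, -3.095602, -1.236970, 11.000000)
after step 3 (δ=-0.22, a=2.3): (-12.458815, -5.693790, -1.621316, 11.575000)
after step 4 (δ=-0.39, a=-3.1): (-12.604944, -8.583848, -2.364747, 10.800000)
after step 5 (δ=-0.32, a=-2.0): (-14.530391, -10.476638, -2.923967, 10.300000)

(-14.5304, -10.4766, -2.9240, 10.3000)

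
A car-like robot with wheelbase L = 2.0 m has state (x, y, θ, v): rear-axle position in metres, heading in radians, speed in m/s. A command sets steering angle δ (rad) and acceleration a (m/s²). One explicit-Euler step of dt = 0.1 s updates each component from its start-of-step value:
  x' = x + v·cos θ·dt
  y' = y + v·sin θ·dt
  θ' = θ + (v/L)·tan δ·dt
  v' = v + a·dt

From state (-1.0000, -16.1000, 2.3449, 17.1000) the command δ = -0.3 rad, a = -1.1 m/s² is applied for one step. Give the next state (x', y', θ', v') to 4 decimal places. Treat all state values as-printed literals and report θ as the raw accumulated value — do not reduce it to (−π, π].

x' = -1.0000 + 17.1000·cos(2.3449)·0.1 = -2.1954
y' = -16.1000 + 17.1000·sin(2.3449)·0.1 = -14.8773
θ' = 2.3449 + (17.1000/2.0)·tan(-0.3)·0.1 = 2.0804
v' = 17.1000 − 1.1000·0.1 = 16.9900

(-2.1954, -14.8773, 2.0804, 16.9900)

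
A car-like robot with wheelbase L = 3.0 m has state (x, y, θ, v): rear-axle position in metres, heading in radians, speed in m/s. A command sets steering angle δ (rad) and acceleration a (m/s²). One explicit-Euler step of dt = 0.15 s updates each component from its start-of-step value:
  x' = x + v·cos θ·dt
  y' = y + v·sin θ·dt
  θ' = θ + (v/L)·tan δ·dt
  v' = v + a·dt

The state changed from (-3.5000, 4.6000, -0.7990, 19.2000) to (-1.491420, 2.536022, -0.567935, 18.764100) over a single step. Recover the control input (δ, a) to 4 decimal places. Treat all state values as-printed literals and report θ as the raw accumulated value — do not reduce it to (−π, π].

δ = 0.2362, a = -2.9060

a = (v'−v)/dt = (-0.435900)/0.15 = -2.9060
Δθ = θ'−θ = 0.231065;  (v·dt/L) = 19.2000·0.15/3.0 = 0.960000
tan δ = Δθ·L/(v·dt) = 0.240693  →  δ = 0.2362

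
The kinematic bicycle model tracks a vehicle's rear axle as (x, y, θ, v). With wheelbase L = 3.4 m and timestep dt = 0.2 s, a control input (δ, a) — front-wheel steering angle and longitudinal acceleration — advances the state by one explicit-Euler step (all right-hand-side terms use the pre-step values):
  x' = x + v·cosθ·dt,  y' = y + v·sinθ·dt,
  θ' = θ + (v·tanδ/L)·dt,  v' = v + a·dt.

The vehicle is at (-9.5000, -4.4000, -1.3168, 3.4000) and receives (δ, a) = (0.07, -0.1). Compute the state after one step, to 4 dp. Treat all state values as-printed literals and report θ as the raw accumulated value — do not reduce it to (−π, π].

x' = -9.5000 + 3.4000·cos(-1.3168)·0.2 = -9.3291
y' = -4.4000 + 3.4000·sin(-1.3168)·0.2 = -5.0582
θ' = -1.3168 + (3.4000/3.4)·tan(0.07)·0.2 = -1.3028
v' = 3.4000 − 0.1000·0.2 = 3.3800

(-9.3291, -5.0582, -1.3028, 3.3800)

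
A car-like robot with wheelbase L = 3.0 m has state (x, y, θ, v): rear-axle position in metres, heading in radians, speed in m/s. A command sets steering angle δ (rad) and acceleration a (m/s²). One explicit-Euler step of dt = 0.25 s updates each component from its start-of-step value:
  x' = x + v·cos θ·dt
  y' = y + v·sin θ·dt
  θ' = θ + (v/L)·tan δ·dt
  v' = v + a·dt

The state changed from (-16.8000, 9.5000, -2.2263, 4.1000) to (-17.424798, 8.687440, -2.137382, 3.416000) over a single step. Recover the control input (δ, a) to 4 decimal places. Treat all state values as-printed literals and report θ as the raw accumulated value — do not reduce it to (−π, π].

a = (v'−v)/dt = (-0.684000)/0.25 = -2.7360
Δθ = θ'−θ = 0.088918;  (v·dt/L) = 4.1000·0.25/3.0 = 0.341667
tan δ = Δθ·L/(v·dt) = 0.260248  →  δ = 0.2546

δ = 0.2546, a = -2.7360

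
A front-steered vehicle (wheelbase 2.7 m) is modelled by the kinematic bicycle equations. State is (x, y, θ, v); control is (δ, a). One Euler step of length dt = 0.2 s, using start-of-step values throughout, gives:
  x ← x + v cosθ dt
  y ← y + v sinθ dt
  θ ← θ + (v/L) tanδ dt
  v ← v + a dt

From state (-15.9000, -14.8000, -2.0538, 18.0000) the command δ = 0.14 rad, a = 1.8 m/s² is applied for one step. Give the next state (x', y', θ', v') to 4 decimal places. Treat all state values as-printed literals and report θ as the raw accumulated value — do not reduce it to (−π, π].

x' = -15.9000 + 18.0000·cos(-2.0538)·0.2 = -17.5720
y' = -14.8000 + 18.0000·sin(-2.0538)·0.2 = -17.9882
θ' = -2.0538 + (18.0000/2.7)·tan(0.14)·0.2 = -1.8659
v' = 18.0000 + 1.8000·0.2 = 18.3600

(-17.5720, -17.9882, -1.8659, 18.3600)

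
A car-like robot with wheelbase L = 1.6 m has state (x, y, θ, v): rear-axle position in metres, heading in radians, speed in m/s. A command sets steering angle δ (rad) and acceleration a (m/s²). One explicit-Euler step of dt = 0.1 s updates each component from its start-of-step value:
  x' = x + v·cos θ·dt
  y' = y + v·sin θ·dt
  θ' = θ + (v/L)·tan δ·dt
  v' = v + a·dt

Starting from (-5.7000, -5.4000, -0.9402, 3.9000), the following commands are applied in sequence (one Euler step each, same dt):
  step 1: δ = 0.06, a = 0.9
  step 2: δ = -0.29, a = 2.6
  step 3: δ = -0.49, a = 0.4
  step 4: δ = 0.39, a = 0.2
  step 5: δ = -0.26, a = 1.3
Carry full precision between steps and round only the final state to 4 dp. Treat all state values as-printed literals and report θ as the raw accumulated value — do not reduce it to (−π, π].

after step 1 (δ=0.06, a=0.9): (-5.470046, -5.714994, -0.925557, 3.990000)
after step 2 (δ=-0.29, a=2.6): (-5.230091, -6.033777, -0.999974, 4.250000)
after step 3 (δ=-0.49, a=0.4): (-5.000454, -6.391396, -1.141655, 4.290000)
after step 4 (δ=0.39, a=0.2): (-4.821951, -6.781496, -1.031441, 4.310000)
after step 5 (δ=-0.26, a=1.3): (-4.600597, -7.151311, -1.103101, 4.440000)

(-4.6006, -7.1513, -1.1031, 4.4400)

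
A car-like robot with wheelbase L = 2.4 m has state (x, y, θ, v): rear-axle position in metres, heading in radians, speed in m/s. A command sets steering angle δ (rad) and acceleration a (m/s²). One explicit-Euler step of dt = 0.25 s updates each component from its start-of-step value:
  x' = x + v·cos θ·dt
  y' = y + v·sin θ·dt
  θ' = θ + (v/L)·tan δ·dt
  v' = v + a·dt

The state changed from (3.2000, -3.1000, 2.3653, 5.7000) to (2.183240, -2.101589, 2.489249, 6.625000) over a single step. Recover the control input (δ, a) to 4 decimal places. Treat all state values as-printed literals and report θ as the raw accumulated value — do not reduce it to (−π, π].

δ = 0.2058, a = 3.7000

a = (v'−v)/dt = (0.925000)/0.25 = 3.7000
Δθ = θ'−θ = 0.123949;  (v·dt/L) = 5.7000·0.25/2.4 = 0.593750
tan δ = Δθ·L/(v·dt) = 0.208756  →  δ = 0.2058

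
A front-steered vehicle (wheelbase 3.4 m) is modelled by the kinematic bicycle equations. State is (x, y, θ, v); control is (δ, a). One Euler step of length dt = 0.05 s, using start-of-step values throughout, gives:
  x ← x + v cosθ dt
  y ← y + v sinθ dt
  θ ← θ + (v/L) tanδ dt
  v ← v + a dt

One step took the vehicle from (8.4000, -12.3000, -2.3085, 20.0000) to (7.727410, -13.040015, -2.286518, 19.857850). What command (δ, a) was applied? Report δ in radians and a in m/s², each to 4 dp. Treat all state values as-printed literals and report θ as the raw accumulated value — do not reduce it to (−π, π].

a = (v'−v)/dt = (-0.142150)/0.05 = -2.8430
Δθ = θ'−θ = 0.021982;  (v·dt/L) = 20.0000·0.05/3.4 = 0.294118
tan δ = Δθ·L/(v·dt) = 0.074739  →  δ = 0.0746

δ = 0.0746, a = -2.8430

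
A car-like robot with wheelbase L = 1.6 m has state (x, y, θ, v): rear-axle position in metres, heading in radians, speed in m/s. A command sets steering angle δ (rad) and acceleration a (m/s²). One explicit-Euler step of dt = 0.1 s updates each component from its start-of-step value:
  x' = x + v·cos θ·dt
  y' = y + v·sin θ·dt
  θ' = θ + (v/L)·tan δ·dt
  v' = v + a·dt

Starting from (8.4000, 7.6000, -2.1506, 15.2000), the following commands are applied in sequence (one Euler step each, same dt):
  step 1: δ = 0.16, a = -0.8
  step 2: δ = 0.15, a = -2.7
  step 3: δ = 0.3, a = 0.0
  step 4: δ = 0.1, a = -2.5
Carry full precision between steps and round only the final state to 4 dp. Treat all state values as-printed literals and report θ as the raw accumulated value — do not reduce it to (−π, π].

(6.5312, 2.0412, -1.4742, 14.6000)

after step 1 (δ=0.16, a=-0.8): (7.567253, 6.328413, -1.997290, 15.120000)
after step 2 (δ=0.15, a=-2.7): (6.941768, 4.951855, -1.854467, 14.850000)
after step 3 (δ=0.3, a=0.0): (6.526144, 3.526204, -1.567364, 14.850000)
after step 4 (δ=0.1, a=-2.5): (6.531241, 2.041212, -1.474241, 14.600000)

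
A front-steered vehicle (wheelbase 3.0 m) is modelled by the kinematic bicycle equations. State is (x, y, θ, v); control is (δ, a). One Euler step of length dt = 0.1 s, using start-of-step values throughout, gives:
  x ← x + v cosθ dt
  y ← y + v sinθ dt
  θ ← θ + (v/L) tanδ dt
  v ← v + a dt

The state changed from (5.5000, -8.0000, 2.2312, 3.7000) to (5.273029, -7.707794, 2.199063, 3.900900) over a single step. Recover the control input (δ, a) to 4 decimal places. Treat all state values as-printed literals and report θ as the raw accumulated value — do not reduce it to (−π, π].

a = (v'−v)/dt = (0.200900)/0.1 = 2.0090
Δθ = θ'−θ = -0.032137;  (v·dt/L) = 3.7000·0.1/3.0 = 0.123333
tan δ = Δθ·L/(v·dt) = -0.260570  →  δ = -0.2549

δ = -0.2549, a = 2.0090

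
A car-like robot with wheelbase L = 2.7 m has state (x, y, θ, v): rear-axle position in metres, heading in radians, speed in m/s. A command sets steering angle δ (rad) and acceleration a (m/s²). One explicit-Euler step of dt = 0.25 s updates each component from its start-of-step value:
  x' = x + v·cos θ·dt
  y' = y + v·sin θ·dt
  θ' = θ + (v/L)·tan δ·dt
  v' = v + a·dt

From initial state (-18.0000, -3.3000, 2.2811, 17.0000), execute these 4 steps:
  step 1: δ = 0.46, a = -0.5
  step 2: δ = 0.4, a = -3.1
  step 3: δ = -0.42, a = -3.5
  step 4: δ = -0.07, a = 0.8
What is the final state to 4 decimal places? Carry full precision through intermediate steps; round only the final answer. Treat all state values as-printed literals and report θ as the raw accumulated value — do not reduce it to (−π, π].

after step 1 (δ=0.46, a=-0.5): (-20.771272, -0.077803, 3.060973, 16.875000)
after step 2 (δ=0.4, a=-3.1): (-24.976320, 0.261942, 3.721587, 16.100000)
after step 3 (δ=-0.42, a=-3.5): (-28.343093, -1.943837, 3.055864, 15.225000)
after step 4 (δ=-0.07, a=0.8): (-32.135365, -1.617930, 2.957022, 15.425000)

(-32.1354, -1.6179, 2.9570, 15.4250)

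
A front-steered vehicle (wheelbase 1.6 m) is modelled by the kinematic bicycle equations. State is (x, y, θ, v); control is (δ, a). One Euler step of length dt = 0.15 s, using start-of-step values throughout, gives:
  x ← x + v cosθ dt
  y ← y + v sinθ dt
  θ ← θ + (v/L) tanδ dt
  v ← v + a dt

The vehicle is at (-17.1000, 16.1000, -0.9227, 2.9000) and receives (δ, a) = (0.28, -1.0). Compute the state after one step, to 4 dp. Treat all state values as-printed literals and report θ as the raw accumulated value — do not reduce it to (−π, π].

(-16.8374, 15.7532, -0.8445, 2.7500)

x' = -17.1000 + 2.9000·cos(-0.9227)·0.15 = -16.8374
y' = 16.1000 + 2.9000·sin(-0.9227)·0.15 = 15.7532
θ' = -0.9227 + (2.9000/1.6)·tan(0.28)·0.15 = -0.8445
v' = 2.9000 − 1.0000·0.15 = 2.7500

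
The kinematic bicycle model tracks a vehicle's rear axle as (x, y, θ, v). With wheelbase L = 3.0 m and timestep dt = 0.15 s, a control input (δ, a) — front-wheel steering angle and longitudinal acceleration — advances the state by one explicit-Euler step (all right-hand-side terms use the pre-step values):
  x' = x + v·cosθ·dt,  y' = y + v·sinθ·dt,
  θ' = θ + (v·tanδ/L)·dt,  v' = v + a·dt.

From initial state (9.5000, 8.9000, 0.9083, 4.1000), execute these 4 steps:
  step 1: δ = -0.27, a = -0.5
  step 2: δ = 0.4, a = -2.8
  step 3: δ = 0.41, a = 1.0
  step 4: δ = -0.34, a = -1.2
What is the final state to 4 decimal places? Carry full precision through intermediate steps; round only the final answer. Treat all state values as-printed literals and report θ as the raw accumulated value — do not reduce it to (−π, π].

after step 1 (δ=-0.27, a=-0.5): (9.878279, 9.384902, 0.851565, 4.025000)
after step 2 (δ=0.4, a=-2.8): (10.276033, 9.839111, 0.936652, 3.605000)
after step 3 (δ=0.41, a=1.0): (10.596421, 10.274728, 1.014994, 3.755000)
after step 4 (δ=-0.34, a=-1.2): (10.893606, 10.753196, 0.948580, 3.575000)

(10.8936, 10.7532, 0.9486, 3.5750)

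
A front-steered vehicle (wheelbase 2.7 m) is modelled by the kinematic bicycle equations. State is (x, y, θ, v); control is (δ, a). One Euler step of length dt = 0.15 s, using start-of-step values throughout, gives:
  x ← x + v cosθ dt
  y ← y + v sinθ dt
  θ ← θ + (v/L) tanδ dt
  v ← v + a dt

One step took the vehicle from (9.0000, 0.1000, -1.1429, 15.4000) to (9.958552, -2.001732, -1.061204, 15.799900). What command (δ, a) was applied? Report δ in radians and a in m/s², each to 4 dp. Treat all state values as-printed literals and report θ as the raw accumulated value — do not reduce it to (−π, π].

a = (v'−v)/dt = (0.399900)/0.15 = 2.6660
Δθ = θ'−θ = 0.081696;  (v·dt/L) = 15.4000·0.15/2.7 = 0.855556
tan δ = Δθ·L/(v·dt) = 0.095489  →  δ = 0.0952

δ = 0.0952, a = 2.6660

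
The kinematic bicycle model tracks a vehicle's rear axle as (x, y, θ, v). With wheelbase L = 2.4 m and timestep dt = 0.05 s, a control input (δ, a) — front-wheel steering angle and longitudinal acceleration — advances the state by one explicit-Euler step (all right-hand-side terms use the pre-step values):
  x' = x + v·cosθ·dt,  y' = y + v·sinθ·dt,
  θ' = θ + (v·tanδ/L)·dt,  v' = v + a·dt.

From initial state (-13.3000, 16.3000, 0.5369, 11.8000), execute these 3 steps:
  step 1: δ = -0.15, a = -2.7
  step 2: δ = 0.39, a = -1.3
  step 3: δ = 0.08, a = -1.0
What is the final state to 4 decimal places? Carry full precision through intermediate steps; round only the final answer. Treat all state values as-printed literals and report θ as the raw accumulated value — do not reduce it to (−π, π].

after step 1 (δ=-0.15, a=-2.7): (-12.793014, 16.601770, 0.499746, 11.665000)
after step 2 (δ=0.39, a=-1.3): (-12.281093, 16.881265, 0.599641, 11.600000)
after step 3 (δ=0.08, a=-1.0): (-11.802281, 17.208586, 0.619016, 11.550000)

(-11.8023, 17.2086, 0.6190, 11.5500)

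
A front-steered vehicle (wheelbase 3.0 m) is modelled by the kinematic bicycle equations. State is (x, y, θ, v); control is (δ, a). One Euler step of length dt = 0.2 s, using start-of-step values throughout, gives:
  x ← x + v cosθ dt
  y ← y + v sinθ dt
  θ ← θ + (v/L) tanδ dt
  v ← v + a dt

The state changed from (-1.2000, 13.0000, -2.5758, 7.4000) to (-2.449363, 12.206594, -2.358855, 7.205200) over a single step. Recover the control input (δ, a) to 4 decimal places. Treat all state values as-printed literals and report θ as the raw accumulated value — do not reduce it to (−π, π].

a = (v'−v)/dt = (-0.194800)/0.2 = -0.9740
Δθ = θ'−θ = 0.216945;  (v·dt/L) = 7.4000·0.2/3.0 = 0.493333
tan δ = Δθ·L/(v·dt) = 0.439753  →  δ = 0.4143

δ = 0.4143, a = -0.9740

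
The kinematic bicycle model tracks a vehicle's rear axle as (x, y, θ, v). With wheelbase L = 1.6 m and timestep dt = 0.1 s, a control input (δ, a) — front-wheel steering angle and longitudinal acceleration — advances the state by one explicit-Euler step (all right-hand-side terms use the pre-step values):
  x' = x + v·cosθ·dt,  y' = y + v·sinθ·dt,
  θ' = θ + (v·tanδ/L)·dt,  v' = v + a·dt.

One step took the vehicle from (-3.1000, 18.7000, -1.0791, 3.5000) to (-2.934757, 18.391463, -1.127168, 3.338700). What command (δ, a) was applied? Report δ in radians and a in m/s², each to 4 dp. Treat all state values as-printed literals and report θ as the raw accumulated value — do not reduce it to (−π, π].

a = (v'−v)/dt = (-0.161300)/0.1 = -1.6130
Δθ = θ'−θ = -0.048068;  (v·dt/L) = 3.5000·0.1/1.6 = 0.218750
tan δ = Δθ·L/(v·dt) = -0.219739  →  δ = -0.2163

δ = -0.2163, a = -1.6130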